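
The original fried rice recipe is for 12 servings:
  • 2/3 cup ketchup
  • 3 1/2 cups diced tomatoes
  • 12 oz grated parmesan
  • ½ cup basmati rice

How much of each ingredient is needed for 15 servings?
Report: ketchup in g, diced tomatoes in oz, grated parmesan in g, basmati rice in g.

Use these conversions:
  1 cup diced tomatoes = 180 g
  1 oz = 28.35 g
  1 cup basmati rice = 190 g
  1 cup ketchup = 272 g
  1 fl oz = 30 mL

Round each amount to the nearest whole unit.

Scaling factor: 15/12 = 5/4 = 1.25.
ketchup: 2/3 cup × 5/4 × 272 g/cup ≈ 227 g
diced tomatoes: 3.5 cup × 5/4 × 180 g/cup ÷ 28.35 g/oz ≈ 28 oz
grated parmesan: 12 oz × 5/4 × 28.35 g/oz ≈ 425 g
basmati rice: 0.5 cup × 5/4 × 190 g/cup ≈ 119 g

ketchup: 227 g; diced tomatoes: 28 oz; grated parmesan: 425 g; basmati rice: 119 g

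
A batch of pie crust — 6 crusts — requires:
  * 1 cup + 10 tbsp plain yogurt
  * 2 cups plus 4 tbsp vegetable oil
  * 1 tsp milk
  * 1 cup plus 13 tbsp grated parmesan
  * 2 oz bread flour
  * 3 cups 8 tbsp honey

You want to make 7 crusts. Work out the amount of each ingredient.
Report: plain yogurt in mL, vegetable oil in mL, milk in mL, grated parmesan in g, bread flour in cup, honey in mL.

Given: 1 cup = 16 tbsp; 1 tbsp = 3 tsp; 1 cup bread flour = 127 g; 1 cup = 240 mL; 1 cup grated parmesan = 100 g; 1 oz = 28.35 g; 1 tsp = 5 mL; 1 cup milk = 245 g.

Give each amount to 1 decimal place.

plain yogurt: 455.0 mL; vegetable oil: 630.0 mL; milk: 5.8 mL; grated parmesan: 211.5 g; bread flour: 0.5 cup; honey: 980.0 mL

Scaling factor: 7/6.
plain yogurt: (1 cup + 10 tbsp = 1.625 cup) × 7/6 × 240 mL/cup = 455.0 mL
vegetable oil: (2 cup + 4 tbsp = 2.25 cup) × 7/6 × 240 mL/cup = 630.0 mL
milk: 1 tsp × 7/6 × 5 mL/tsp ≈ 5.8 mL
grated parmesan: (1 cup + 13 tbsp = 1.8125 cup) × 7/6 × 100 g/cup ≈ 211.5 g
bread flour: 2 oz × 7/6 × 28.35 g/oz ÷ 127 g/cup ≈ 0.5 cup
honey: (3 cup + 8 tbsp = 3.5 cup) × 7/6 × 240 mL/cup = 980.0 mL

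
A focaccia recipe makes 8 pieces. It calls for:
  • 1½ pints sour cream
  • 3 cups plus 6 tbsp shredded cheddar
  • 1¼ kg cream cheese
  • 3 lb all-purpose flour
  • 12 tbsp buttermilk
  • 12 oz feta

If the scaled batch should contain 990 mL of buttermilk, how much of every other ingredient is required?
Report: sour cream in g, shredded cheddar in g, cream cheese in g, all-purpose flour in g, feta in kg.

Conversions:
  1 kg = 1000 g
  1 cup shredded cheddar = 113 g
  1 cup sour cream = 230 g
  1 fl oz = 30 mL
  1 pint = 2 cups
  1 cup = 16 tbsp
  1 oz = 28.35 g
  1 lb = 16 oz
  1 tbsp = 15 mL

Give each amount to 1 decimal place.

The original recipe has 180 mL of buttermilk, so the scaling factor is 990 ÷ 180 = 11/2 = 5.5.
sour cream: 1.5 pint × 11/2 × 2 cup/pint × 230 g/cup = 3795.0 g
shredded cheddar: (3 cup + 6 tbsp = 3.375 cup) × 11/2 × 113 g/cup ≈ 2097.6 g
cream cheese: 1.25 kg × 11/2 × 1000 g/kg = 6875.0 g
all-purpose flour: 3 lb × 11/2 × 16 oz/lb × 28.35 g/oz = 7484.4 g
feta: 12 oz × 11/2 × 28.35 g/oz ÷ 1000 g/kg ≈ 1.9 kg

sour cream: 3795.0 g; shredded cheddar: 2097.6 g; cream cheese: 6875.0 g; all-purpose flour: 7484.4 g; feta: 1.9 kg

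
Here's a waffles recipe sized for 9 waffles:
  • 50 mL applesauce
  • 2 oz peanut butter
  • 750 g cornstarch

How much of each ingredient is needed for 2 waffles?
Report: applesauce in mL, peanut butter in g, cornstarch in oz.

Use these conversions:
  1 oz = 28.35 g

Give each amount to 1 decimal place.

applesauce: 11.1 mL; peanut butter: 12.6 g; cornstarch: 5.9 oz

Scaling factor: 2/9.
applesauce: 50 mL × 2/9 ≈ 11.1 mL
peanut butter: 2 oz × 2/9 × 28.35 g/oz = 12.6 g
cornstarch: 750 g × 2/9 ÷ 28.35 g/oz ≈ 5.9 oz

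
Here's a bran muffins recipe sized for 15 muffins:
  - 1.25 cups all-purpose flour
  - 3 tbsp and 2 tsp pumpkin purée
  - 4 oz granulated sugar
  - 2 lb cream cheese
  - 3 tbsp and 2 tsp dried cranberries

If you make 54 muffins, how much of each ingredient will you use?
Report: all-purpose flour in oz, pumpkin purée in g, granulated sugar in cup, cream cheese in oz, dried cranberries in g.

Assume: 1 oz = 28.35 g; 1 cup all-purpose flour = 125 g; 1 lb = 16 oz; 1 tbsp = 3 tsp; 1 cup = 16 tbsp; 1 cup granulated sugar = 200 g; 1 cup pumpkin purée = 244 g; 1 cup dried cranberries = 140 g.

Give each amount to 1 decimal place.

Scaling factor: 54/15 = 18/5 = 3.6.
all-purpose flour: 1.25 cup × 18/5 × 125 g/cup ÷ 28.35 g/oz ≈ 19.8 oz
pumpkin purée: (3 tbsp + 2 tsp = 11/3 tbsp) × 18/5 ÷ 16 tbsp/cup × 244 g/cup = 201.3 g
granulated sugar: 4 oz × 18/5 × 28.35 g/oz ÷ 200 g/cup ≈ 2.0 cup
cream cheese: 2 lb × 18/5 × 16 oz/lb = 115.2 oz
dried cranberries: (3 tbsp + 2 tsp = 11/3 tbsp) × 18/5 ÷ 16 tbsp/cup × 140 g/cup = 115.5 g

all-purpose flour: 19.8 oz; pumpkin purée: 201.3 g; granulated sugar: 2.0 cup; cream cheese: 115.2 oz; dried cranberries: 115.5 g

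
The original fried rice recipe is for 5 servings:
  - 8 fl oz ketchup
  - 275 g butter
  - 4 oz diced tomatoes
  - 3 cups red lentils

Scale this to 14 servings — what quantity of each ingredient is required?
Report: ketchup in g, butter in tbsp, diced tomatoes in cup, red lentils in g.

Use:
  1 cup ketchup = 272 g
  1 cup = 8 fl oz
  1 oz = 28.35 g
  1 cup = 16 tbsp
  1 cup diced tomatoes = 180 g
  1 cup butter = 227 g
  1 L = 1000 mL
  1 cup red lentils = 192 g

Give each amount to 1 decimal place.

Scaling factor: 14/5 = 2.8.
ketchup: 8 fl oz × 14/5 ÷ 8 fl oz/cup × 272 g/cup = 761.6 g
butter: 275 g × 14/5 ÷ 227 g/cup × 16 tbsp/cup ≈ 54.3 tbsp
diced tomatoes: 4 oz × 14/5 × 28.35 g/oz ÷ 180 g/cup ≈ 1.8 cup
red lentils: 3 cup × 14/5 × 192 g/cup = 1612.8 g

ketchup: 761.6 g; butter: 54.3 tbsp; diced tomatoes: 1.8 cup; red lentils: 1612.8 g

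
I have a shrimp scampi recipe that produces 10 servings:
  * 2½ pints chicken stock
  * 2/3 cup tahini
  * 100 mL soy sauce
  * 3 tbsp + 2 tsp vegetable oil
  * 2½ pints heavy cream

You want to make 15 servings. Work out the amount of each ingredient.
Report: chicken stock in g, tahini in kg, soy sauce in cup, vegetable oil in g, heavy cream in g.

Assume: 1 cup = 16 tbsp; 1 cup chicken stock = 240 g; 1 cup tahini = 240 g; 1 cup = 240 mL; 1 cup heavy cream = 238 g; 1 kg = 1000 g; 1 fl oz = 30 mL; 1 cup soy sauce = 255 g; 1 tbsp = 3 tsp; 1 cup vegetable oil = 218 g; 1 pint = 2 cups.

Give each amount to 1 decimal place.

chicken stock: 1800.0 g; tahini: 0.2 kg; soy sauce: 0.6 cup; vegetable oil: 74.9 g; heavy cream: 1785.0 g

Scaling factor: 15/10 = 3/2 = 1.5.
chicken stock: 2.5 pint × 3/2 × 2 cup/pint × 240 g/cup = 1800.0 g
tahini: 2/3 cup × 3/2 × 240 g/cup ÷ 1000 g/kg ≈ 0.2 kg
soy sauce: 100 mL × 3/2 ÷ 240 mL/cup ≈ 0.6 cup
vegetable oil: (3 tbsp + 2 tsp = 11/3 tbsp) × 3/2 ÷ 16 tbsp/cup × 218 g/cup ≈ 74.9 g
heavy cream: 2.5 pint × 3/2 × 2 cup/pint × 238 g/cup = 1785.0 g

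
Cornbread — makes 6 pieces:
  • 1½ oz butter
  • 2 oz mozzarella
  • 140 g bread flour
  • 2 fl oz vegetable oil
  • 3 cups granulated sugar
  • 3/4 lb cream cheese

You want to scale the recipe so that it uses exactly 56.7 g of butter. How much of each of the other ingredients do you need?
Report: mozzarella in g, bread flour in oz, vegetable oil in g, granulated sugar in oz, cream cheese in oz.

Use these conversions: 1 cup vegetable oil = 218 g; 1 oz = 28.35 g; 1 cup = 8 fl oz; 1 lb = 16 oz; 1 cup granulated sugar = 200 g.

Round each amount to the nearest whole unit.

The original recipe has 42.525 g of butter, so the scaling factor is 56.7 ÷ 42.525 = 4/3.
mozzarella: 2 oz × 4/3 × 28.35 g/oz ≈ 76 g
bread flour: 140 g × 4/3 ÷ 28.35 g/oz ≈ 7 oz
vegetable oil: 2 fl oz × 4/3 ÷ 8 fl oz/cup × 218 g/cup ≈ 73 g
granulated sugar: 3 cup × 4/3 × 200 g/cup ÷ 28.35 g/oz ≈ 28 oz
cream cheese: 0.75 lb × 4/3 × 16 oz/lb = 16 oz

mozzarella: 76 g; bread flour: 7 oz; vegetable oil: 73 g; granulated sugar: 28 oz; cream cheese: 16 oz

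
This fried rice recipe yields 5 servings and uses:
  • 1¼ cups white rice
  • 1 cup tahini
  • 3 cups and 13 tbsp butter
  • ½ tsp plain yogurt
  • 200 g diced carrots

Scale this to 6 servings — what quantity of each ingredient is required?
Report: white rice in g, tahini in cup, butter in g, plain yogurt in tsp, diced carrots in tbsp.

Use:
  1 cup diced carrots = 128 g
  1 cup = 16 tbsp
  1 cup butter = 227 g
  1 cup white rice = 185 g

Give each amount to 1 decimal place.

Scaling factor: 6/5 = 1.2.
white rice: 1.25 cup × 6/5 × 185 g/cup = 277.5 g
tahini: 1 cup × 6/5 = 1.2 cup
butter: (3 cup + 13 tbsp = 3.8125 cup) × 6/5 × 227 g/cup ≈ 1038.5 g
plain yogurt: 0.5 tsp × 6/5 = 0.6 tsp
diced carrots: 200 g × 6/5 ÷ 128 g/cup × 16 tbsp/cup = 30.0 tbsp

white rice: 277.5 g; tahini: 1.2 cup; butter: 1038.5 g; plain yogurt: 0.6 tsp; diced carrots: 30.0 tbsp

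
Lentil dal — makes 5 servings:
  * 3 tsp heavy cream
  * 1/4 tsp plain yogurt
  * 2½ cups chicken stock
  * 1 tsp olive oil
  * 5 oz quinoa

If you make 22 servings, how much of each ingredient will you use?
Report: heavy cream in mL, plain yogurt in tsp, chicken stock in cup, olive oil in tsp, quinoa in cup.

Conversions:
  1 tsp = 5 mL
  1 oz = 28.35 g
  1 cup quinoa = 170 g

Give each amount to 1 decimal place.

Scaling factor: 22/5 = 4.4.
heavy cream: 3 tsp × 22/5 × 5 mL/tsp = 66.0 mL
plain yogurt: 0.25 tsp × 22/5 = 1.1 tsp
chicken stock: 2.5 cup × 22/5 = 11.0 cup
olive oil: 1 tsp × 22/5 = 4.4 tsp
quinoa: 5 oz × 22/5 × 28.35 g/oz ÷ 170 g/cup ≈ 3.7 cup

heavy cream: 66.0 mL; plain yogurt: 1.1 tsp; chicken stock: 11.0 cup; olive oil: 4.4 tsp; quinoa: 3.7 cup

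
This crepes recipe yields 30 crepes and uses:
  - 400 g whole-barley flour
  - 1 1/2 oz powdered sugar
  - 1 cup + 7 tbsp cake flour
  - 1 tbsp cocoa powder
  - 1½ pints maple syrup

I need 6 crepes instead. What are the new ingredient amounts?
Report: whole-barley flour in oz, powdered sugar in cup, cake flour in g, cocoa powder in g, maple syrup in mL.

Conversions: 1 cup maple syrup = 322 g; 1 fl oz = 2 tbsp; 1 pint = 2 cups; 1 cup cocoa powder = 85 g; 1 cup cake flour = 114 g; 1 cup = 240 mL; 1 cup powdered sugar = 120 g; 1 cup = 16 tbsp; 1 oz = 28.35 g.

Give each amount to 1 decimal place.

Scaling factor: 6/30 = 1/5 = 0.2.
whole-barley flour: 400 g × 1/5 ÷ 28.35 g/oz ≈ 2.8 oz
powdered sugar: 1.5 oz × 1/5 × 28.35 g/oz ÷ 120 g/cup ≈ 0.1 cup
cake flour: (1 cup + 7 tbsp = 1.4375 cup) × 1/5 × 114 g/cup ≈ 32.8 g
cocoa powder: 1 tbsp × 1/5 ÷ 16 tbsp/cup × 85 g/cup ≈ 1.1 g
maple syrup: 1.5 pint × 1/5 × 2 cup/pint × 240 mL/cup = 144.0 mL

whole-barley flour: 2.8 oz; powdered sugar: 0.1 cup; cake flour: 32.8 g; cocoa powder: 1.1 g; maple syrup: 144.0 mL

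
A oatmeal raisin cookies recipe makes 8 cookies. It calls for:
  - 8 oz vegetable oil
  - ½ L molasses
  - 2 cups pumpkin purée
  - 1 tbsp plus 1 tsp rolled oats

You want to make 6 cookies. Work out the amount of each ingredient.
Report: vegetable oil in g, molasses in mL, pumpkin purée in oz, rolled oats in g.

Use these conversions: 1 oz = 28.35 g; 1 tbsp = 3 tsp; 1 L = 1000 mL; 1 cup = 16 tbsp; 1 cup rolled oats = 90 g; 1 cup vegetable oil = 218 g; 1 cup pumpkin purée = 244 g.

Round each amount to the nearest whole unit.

vegetable oil: 170 g; molasses: 375 mL; pumpkin purée: 13 oz; rolled oats: 6 g

Scaling factor: 6/8 = 3/4 = 0.75.
vegetable oil: 8 oz × 3/4 × 28.35 g/oz ≈ 170 g
molasses: 0.5 L × 3/4 × 1000 mL/L = 375 mL
pumpkin purée: 2 cup × 3/4 × 244 g/cup ÷ 28.35 g/oz ≈ 13 oz
rolled oats: (1 tbsp + 1 tsp = 4/3 tbsp) × 3/4 ÷ 16 tbsp/cup × 90 g/cup ≈ 6 g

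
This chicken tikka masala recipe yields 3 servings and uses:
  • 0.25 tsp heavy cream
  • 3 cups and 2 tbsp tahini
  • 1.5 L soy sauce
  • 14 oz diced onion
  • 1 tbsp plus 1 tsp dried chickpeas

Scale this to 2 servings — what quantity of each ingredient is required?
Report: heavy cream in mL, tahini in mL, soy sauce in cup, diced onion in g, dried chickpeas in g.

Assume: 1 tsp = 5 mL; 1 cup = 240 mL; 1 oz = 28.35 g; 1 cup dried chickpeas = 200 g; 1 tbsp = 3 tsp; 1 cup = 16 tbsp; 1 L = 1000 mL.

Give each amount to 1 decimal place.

heavy cream: 0.8 mL; tahini: 500.0 mL; soy sauce: 4.2 cup; diced onion: 264.6 g; dried chickpeas: 11.1 g

Scaling factor: 2/3.
heavy cream: 0.25 tsp × 2/3 × 5 mL/tsp ≈ 0.8 mL
tahini: (3 cup + 2 tbsp = 3.125 cup) × 2/3 × 240 mL/cup = 500.0 mL
soy sauce: 1.5 L × 2/3 × 1000 mL/L ÷ 240 mL/cup ≈ 4.2 cup
diced onion: 14 oz × 2/3 × 28.35 g/oz = 264.6 g
dried chickpeas: (1 tbsp + 1 tsp = 4/3 tbsp) × 2/3 ÷ 16 tbsp/cup × 200 g/cup ≈ 11.1 g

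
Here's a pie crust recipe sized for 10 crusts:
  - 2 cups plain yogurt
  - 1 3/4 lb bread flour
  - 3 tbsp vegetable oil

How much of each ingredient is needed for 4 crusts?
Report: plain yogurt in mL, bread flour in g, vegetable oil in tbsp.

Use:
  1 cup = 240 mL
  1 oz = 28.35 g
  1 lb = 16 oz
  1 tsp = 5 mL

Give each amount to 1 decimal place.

Scaling factor: 4/10 = 2/5 = 0.4.
plain yogurt: 2 cup × 2/5 × 240 mL/cup = 192.0 mL
bread flour: 1.75 lb × 2/5 × 16 oz/lb × 28.35 g/oz ≈ 317.5 g
vegetable oil: 3 tbsp × 2/5 = 1.2 tbsp

plain yogurt: 192.0 mL; bread flour: 317.5 g; vegetable oil: 1.2 tbsp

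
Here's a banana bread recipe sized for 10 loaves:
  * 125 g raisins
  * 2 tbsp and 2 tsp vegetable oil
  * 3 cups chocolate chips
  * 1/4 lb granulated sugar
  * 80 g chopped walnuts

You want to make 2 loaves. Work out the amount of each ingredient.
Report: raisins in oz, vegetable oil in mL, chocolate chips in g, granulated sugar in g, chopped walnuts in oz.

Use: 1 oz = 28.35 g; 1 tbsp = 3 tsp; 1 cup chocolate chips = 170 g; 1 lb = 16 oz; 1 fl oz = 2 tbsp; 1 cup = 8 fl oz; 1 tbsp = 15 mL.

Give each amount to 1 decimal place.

raisins: 0.9 oz; vegetable oil: 8.0 mL; chocolate chips: 102.0 g; granulated sugar: 22.7 g; chopped walnuts: 0.6 oz

Scaling factor: 2/10 = 1/5 = 0.2.
raisins: 125 g × 1/5 ÷ 28.35 g/oz ≈ 0.9 oz
vegetable oil: (2 tbsp + 2 tsp = 8/3 tbsp) × 1/5 × 15 mL/tbsp = 8.0 mL
chocolate chips: 3 cup × 1/5 × 170 g/cup = 102.0 g
granulated sugar: 0.25 lb × 1/5 × 16 oz/lb × 28.35 g/oz ≈ 22.7 g
chopped walnuts: 80 g × 1/5 ÷ 28.35 g/oz ≈ 0.6 oz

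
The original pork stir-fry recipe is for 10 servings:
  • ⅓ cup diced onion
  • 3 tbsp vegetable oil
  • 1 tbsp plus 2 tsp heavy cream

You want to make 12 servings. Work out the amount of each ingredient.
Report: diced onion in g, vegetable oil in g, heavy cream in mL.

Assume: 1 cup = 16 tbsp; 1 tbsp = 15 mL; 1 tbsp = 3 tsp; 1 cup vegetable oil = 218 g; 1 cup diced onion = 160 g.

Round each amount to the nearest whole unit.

Scaling factor: 12/10 = 6/5 = 1.2.
diced onion: 1/3 cup × 6/5 × 160 g/cup = 64 g
vegetable oil: 3 tbsp × 6/5 ÷ 16 tbsp/cup × 218 g/cup ≈ 49 g
heavy cream: (1 tbsp + 2 tsp = 5/3 tbsp) × 6/5 × 15 mL/tbsp = 30 mL

diced onion: 64 g; vegetable oil: 49 g; heavy cream: 30 mL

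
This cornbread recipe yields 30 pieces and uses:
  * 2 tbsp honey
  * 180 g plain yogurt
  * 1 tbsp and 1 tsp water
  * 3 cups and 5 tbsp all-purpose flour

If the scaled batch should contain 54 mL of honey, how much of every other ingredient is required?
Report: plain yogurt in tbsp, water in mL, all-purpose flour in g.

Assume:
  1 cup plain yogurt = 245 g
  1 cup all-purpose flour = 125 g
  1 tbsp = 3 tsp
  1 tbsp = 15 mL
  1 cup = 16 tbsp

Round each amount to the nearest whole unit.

The original recipe has 30 mL of honey, so the scaling factor is 54 ÷ 30 = 9/5 = 1.8.
plain yogurt: 180 g × 9/5 ÷ 245 g/cup × 16 tbsp/cup ≈ 21 tbsp
water: (1 tbsp + 1 tsp = 4/3 tbsp) × 9/5 × 15 mL/tbsp = 36 mL
all-purpose flour: (3 cup + 5 tbsp = 3.3125 cup) × 9/5 × 125 g/cup ≈ 745 g

plain yogurt: 21 tbsp; water: 36 mL; all-purpose flour: 745 g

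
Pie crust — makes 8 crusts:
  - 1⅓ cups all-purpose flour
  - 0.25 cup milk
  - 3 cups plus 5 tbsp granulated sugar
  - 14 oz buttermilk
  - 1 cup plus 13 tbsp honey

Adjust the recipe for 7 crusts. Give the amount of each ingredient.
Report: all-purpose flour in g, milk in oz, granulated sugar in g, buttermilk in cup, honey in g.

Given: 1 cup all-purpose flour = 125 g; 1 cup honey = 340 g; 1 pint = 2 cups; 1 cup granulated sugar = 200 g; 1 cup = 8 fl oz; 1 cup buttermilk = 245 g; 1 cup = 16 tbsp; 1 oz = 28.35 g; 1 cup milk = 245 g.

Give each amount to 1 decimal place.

all-purpose flour: 145.8 g; milk: 1.9 oz; granulated sugar: 579.7 g; buttermilk: 1.4 cup; honey: 539.2 g

Scaling factor: 7/8 = 0.875.
all-purpose flour: 4/3 cup × 7/8 × 125 g/cup ≈ 145.8 g
milk: 0.25 cup × 7/8 × 245 g/cup ÷ 28.35 g/oz ≈ 1.9 oz
granulated sugar: (3 cup + 5 tbsp = 3.3125 cup) × 7/8 × 200 g/cup ≈ 579.7 g
buttermilk: 14 oz × 7/8 × 28.35 g/oz ÷ 245 g/cup ≈ 1.4 cup
honey: (1 cup + 13 tbsp = 1.8125 cup) × 7/8 × 340 g/cup ≈ 539.2 g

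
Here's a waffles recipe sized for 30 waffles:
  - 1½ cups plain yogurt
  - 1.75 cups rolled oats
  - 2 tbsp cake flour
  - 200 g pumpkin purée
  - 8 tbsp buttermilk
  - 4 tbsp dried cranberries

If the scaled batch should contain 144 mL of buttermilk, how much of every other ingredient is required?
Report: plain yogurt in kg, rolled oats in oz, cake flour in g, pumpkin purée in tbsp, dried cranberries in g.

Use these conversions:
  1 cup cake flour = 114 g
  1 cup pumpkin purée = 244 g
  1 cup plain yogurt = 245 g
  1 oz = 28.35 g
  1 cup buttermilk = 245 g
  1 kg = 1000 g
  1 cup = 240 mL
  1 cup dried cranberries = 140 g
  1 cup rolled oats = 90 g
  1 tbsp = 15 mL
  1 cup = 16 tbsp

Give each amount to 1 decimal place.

plain yogurt: 0.4 kg; rolled oats: 6.7 oz; cake flour: 17.1 g; pumpkin purée: 15.7 tbsp; dried cranberries: 42.0 g

The original recipe has 120 mL of buttermilk, so the scaling factor is 144 ÷ 120 = 6/5 = 1.2.
plain yogurt: 1.5 cup × 6/5 × 245 g/cup ÷ 1000 g/kg ≈ 0.4 kg
rolled oats: 1.75 cup × 6/5 × 90 g/cup ÷ 28.35 g/oz ≈ 6.7 oz
cake flour: 2 tbsp × 6/5 ÷ 16 tbsp/cup × 114 g/cup = 17.1 g
pumpkin purée: 200 g × 6/5 ÷ 244 g/cup × 16 tbsp/cup ≈ 15.7 tbsp
dried cranberries: 4 tbsp × 6/5 ÷ 16 tbsp/cup × 140 g/cup = 42.0 g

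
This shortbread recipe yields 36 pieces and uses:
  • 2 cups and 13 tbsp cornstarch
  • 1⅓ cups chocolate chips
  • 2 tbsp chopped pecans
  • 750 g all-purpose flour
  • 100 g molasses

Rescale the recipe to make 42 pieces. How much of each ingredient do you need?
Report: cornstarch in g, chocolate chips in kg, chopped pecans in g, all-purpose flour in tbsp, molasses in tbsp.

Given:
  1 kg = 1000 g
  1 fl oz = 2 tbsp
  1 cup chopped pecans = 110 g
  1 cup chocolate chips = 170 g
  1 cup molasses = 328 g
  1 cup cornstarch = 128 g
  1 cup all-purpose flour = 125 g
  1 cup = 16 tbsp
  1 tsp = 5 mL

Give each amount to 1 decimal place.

Scaling factor: 42/36 = 7/6.
cornstarch: (2 cup + 13 tbsp = 2.8125 cup) × 7/6 × 128 g/cup = 420.0 g
chocolate chips: 4/3 cup × 7/6 × 170 g/cup ÷ 1000 g/kg ≈ 0.3 kg
chopped pecans: 2 tbsp × 7/6 ÷ 16 tbsp/cup × 110 g/cup ≈ 16.0 g
all-purpose flour: 750 g × 7/6 ÷ 125 g/cup × 16 tbsp/cup = 112.0 tbsp
molasses: 100 g × 7/6 ÷ 328 g/cup × 16 tbsp/cup ≈ 5.7 tbsp

cornstarch: 420.0 g; chocolate chips: 0.3 kg; chopped pecans: 16.0 g; all-purpose flour: 112.0 tbsp; molasses: 5.7 tbsp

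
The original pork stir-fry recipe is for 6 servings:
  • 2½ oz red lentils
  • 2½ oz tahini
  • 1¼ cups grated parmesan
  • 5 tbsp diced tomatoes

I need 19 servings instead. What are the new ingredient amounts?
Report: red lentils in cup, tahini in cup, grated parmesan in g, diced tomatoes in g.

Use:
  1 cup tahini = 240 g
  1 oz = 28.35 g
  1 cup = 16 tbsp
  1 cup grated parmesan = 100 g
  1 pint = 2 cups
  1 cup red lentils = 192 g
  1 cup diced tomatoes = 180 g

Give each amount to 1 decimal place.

red lentils: 1.2 cup; tahini: 0.9 cup; grated parmesan: 395.8 g; diced tomatoes: 178.1 g

Scaling factor: 19/6.
red lentils: 2.5 oz × 19/6 × 28.35 g/oz ÷ 192 g/cup ≈ 1.2 cup
tahini: 2.5 oz × 19/6 × 28.35 g/oz ÷ 240 g/cup ≈ 0.9 cup
grated parmesan: 1.25 cup × 19/6 × 100 g/cup ≈ 395.8 g
diced tomatoes: 5 tbsp × 19/6 ÷ 16 tbsp/cup × 180 g/cup ≈ 178.1 g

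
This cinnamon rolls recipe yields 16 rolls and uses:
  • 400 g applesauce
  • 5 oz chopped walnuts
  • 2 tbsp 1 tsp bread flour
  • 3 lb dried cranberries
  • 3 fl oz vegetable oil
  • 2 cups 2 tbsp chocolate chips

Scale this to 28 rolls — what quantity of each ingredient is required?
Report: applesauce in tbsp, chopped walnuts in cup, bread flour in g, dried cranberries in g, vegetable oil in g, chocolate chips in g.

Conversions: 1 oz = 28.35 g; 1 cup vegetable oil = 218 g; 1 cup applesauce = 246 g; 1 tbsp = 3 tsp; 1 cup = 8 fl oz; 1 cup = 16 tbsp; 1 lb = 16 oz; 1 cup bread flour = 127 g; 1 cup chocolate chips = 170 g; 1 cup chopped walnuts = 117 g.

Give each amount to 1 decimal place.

Scaling factor: 28/16 = 7/4 = 1.75.
applesauce: 400 g × 7/4 ÷ 246 g/cup × 16 tbsp/cup ≈ 45.5 tbsp
chopped walnuts: 5 oz × 7/4 × 28.35 g/oz ÷ 117 g/cup ≈ 2.1 cup
bread flour: (2 tbsp + 1 tsp = 7/3 tbsp) × 7/4 ÷ 16 tbsp/cup × 127 g/cup ≈ 32.4 g
dried cranberries: 3 lb × 7/4 × 16 oz/lb × 28.35 g/oz = 2381.4 g
vegetable oil: 3 fl oz × 7/4 ÷ 8 fl oz/cup × 218 g/cup ≈ 143.1 g
chocolate chips: (2 cup + 2 tbsp = 2.125 cup) × 7/4 × 170 g/cup ≈ 632.2 g

applesauce: 45.5 tbsp; chopped walnuts: 2.1 cup; bread flour: 32.4 g; dried cranberries: 2381.4 g; vegetable oil: 143.1 g; chocolate chips: 632.2 g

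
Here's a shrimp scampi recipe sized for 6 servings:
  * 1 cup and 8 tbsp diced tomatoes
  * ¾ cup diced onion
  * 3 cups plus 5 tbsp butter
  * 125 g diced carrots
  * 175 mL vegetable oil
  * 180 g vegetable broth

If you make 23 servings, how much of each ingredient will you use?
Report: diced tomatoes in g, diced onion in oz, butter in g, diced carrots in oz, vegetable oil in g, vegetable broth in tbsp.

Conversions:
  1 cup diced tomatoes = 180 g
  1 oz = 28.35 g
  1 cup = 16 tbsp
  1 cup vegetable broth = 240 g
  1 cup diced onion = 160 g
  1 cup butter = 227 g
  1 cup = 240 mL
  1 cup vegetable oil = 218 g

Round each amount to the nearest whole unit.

diced tomatoes: 1035 g; diced onion: 16 oz; butter: 2882 g; diced carrots: 17 oz; vegetable oil: 609 g; vegetable broth: 46 tbsp

Scaling factor: 23/6.
diced tomatoes: (1 cup + 8 tbsp = 1.5 cup) × 23/6 × 180 g/cup = 1035 g
diced onion: 0.75 cup × 23/6 × 160 g/cup ÷ 28.35 g/oz ≈ 16 oz
butter: (3 cup + 5 tbsp = 3.3125 cup) × 23/6 × 227 g/cup ≈ 2882 g
diced carrots: 125 g × 23/6 ÷ 28.35 g/oz ≈ 17 oz
vegetable oil: 175 mL × 23/6 ÷ 240 mL/cup × 218 g/cup ≈ 609 g
vegetable broth: 180 g × 23/6 ÷ 240 g/cup × 16 tbsp/cup = 46 tbsp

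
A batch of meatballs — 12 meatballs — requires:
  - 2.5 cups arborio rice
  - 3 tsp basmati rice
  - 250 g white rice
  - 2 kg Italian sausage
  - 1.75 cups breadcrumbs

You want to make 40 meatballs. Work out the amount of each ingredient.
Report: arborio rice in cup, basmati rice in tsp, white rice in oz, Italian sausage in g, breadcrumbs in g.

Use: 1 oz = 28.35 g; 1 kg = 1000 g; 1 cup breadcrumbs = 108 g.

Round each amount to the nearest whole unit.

Scaling factor: 40/12 = 10/3.
arborio rice: 2.5 cup × 10/3 ≈ 8 cup
basmati rice: 3 tsp × 10/3 = 10 tsp
white rice: 250 g × 10/3 ÷ 28.35 g/oz ≈ 29 oz
Italian sausage: 2 kg × 10/3 × 1000 g/kg ≈ 6667 g
breadcrumbs: 1.75 cup × 10/3 × 108 g/cup = 630 g

arborio rice: 8 cup; basmati rice: 10 tsp; white rice: 29 oz; Italian sausage: 6667 g; breadcrumbs: 630 g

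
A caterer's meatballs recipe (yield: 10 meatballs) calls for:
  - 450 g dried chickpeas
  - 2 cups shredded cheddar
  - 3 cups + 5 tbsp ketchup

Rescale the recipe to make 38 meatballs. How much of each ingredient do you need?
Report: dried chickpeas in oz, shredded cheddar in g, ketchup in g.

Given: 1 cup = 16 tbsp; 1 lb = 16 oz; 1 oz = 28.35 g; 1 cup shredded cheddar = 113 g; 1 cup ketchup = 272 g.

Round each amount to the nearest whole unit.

Scaling factor: 38/10 = 19/5 = 3.8.
dried chickpeas: 450 g × 19/5 ÷ 28.35 g/oz ≈ 60 oz
shredded cheddar: 2 cup × 19/5 × 113 g/cup ≈ 859 g
ketchup: (3 cup + 5 tbsp = 3.3125 cup) × 19/5 × 272 g/cup ≈ 3424 g

dried chickpeas: 60 oz; shredded cheddar: 859 g; ketchup: 3424 g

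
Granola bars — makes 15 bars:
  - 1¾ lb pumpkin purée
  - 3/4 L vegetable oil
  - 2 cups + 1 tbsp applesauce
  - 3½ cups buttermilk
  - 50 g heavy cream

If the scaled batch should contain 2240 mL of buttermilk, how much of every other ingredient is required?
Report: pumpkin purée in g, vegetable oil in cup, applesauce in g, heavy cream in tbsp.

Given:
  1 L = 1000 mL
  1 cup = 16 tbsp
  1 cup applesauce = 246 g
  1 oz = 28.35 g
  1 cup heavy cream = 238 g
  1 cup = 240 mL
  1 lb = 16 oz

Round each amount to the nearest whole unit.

The original recipe has 840 mL of buttermilk, so the scaling factor is 2240 ÷ 840 = 8/3.
pumpkin purée: 1.75 lb × 8/3 × 16 oz/lb × 28.35 g/oz ≈ 2117 g
vegetable oil: 0.75 L × 8/3 × 1000 mL/L ÷ 240 mL/cup ≈ 8 cup
applesauce: (2 cup + 1 tbsp = 2.0625 cup) × 8/3 × 246 g/cup = 1353 g
heavy cream: 50 g × 8/3 ÷ 238 g/cup × 16 tbsp/cup ≈ 9 tbsp

pumpkin purée: 2117 g; vegetable oil: 8 cup; applesauce: 1353 g; heavy cream: 9 tbsp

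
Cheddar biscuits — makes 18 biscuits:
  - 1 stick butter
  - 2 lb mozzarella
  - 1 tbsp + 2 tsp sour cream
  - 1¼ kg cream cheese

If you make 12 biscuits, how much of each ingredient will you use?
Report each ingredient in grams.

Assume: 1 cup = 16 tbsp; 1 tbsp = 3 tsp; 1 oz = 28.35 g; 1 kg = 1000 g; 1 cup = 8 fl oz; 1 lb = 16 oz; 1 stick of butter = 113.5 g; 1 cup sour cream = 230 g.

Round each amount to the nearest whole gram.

Scaling factor: 12/18 = 2/3.
butter: 1 stick × 2/3 × 113.5 g/stick ≈ 76 g
mozzarella: 2 lb × 2/3 × 16 oz/lb × 28.35 g/oz ≈ 605 g
sour cream: (1 tbsp + 2 tsp = 5/3 tbsp) × 2/3 ÷ 16 tbsp/cup × 230 g/cup ≈ 16 g
cream cheese: 1.25 kg × 2/3 × 1000 g/kg ≈ 833 g

butter: 76 g; mozzarella: 605 g; sour cream: 16 g; cream cheese: 833 g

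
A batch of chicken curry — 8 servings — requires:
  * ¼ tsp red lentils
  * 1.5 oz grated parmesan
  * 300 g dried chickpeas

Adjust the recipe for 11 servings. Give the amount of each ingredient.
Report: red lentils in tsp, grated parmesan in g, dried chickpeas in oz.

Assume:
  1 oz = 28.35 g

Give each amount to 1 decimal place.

Scaling factor: 11/8 = 1.375.
red lentils: 0.25 tsp × 11/8 ≈ 0.3 tsp
grated parmesan: 1.5 oz × 11/8 × 28.35 g/oz ≈ 58.5 g
dried chickpeas: 300 g × 11/8 ÷ 28.35 g/oz ≈ 14.6 oz

red lentils: 0.3 tsp; grated parmesan: 58.5 g; dried chickpeas: 14.6 oz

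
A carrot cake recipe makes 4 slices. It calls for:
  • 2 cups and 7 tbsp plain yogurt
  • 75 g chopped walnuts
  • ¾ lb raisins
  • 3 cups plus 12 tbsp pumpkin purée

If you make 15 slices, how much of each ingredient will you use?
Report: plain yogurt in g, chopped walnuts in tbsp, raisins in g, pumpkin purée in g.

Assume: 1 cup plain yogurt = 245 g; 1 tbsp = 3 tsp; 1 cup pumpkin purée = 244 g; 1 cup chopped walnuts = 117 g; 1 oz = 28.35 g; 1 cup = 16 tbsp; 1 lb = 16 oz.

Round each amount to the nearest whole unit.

Scaling factor: 15/4 = 3.75.
plain yogurt: (2 cup + 7 tbsp = 2.4375 cup) × 15/4 × 245 g/cup ≈ 2239 g
chopped walnuts: 75 g × 15/4 ÷ 117 g/cup × 16 tbsp/cup ≈ 38 tbsp
raisins: 0.75 lb × 15/4 × 16 oz/lb × 28.35 g/oz ≈ 1276 g
pumpkin purée: (3 cup + 12 tbsp = 3.75 cup) × 15/4 × 244 g/cup ≈ 3431 g

plain yogurt: 2239 g; chopped walnuts: 38 tbsp; raisins: 1276 g; pumpkin purée: 3431 g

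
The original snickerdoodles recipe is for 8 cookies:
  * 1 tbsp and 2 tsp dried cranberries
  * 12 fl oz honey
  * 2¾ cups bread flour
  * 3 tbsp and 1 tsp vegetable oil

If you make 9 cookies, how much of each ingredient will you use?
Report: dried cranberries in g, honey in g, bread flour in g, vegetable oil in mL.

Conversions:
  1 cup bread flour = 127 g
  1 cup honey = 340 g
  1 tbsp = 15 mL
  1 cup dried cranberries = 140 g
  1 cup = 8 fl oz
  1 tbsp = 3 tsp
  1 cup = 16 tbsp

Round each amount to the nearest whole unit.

Scaling factor: 9/8 = 1.125.
dried cranberries: (1 tbsp + 2 tsp = 5/3 tbsp) × 9/8 ÷ 16 tbsp/cup × 140 g/cup ≈ 16 g
honey: 12 fl oz × 9/8 ÷ 8 fl oz/cup × 340 g/cup ≈ 574 g
bread flour: 2.75 cup × 9/8 × 127 g/cup ≈ 393 g
vegetable oil: (3 tbsp + 1 tsp = 10/3 tbsp) × 9/8 × 15 mL/tbsp ≈ 56 mL

dried cranberries: 16 g; honey: 574 g; bread flour: 393 g; vegetable oil: 56 mL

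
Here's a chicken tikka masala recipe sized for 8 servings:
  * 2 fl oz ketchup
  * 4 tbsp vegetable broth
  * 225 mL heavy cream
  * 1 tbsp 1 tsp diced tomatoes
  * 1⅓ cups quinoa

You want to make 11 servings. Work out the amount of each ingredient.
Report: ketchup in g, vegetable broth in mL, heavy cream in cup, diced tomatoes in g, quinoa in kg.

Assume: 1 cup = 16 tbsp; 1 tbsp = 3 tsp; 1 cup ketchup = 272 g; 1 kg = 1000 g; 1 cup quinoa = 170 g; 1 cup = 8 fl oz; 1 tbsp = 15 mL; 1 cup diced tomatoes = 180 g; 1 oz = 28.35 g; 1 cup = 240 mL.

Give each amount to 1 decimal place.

ketchup: 93.5 g; vegetable broth: 82.5 mL; heavy cream: 1.3 cup; diced tomatoes: 20.6 g; quinoa: 0.3 kg

Scaling factor: 11/8 = 1.375.
ketchup: 2 fl oz × 11/8 ÷ 8 fl oz/cup × 272 g/cup = 93.5 g
vegetable broth: 4 tbsp × 11/8 × 15 mL/tbsp = 82.5 mL
heavy cream: 225 mL × 11/8 ÷ 240 mL/cup ≈ 1.3 cup
diced tomatoes: (1 tbsp + 1 tsp = 4/3 tbsp) × 11/8 ÷ 16 tbsp/cup × 180 g/cup ≈ 20.6 g
quinoa: 4/3 cup × 11/8 × 170 g/cup ÷ 1000 g/kg ≈ 0.3 kg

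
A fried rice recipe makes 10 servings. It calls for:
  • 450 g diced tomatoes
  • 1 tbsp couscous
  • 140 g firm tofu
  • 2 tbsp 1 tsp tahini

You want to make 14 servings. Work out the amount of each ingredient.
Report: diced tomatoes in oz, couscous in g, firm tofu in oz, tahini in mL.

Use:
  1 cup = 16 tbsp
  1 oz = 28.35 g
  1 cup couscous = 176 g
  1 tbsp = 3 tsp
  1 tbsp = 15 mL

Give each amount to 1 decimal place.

Scaling factor: 14/10 = 7/5 = 1.4.
diced tomatoes: 450 g × 7/5 ÷ 28.35 g/oz ≈ 22.2 oz
couscous: 1 tbsp × 7/5 ÷ 16 tbsp/cup × 176 g/cup = 15.4 g
firm tofu: 140 g × 7/5 ÷ 28.35 g/oz ≈ 6.9 oz
tahini: (2 tbsp + 1 tsp = 7/3 tbsp) × 7/5 × 15 mL/tbsp = 49.0 mL

diced tomatoes: 22.2 oz; couscous: 15.4 g; firm tofu: 6.9 oz; tahini: 49.0 mL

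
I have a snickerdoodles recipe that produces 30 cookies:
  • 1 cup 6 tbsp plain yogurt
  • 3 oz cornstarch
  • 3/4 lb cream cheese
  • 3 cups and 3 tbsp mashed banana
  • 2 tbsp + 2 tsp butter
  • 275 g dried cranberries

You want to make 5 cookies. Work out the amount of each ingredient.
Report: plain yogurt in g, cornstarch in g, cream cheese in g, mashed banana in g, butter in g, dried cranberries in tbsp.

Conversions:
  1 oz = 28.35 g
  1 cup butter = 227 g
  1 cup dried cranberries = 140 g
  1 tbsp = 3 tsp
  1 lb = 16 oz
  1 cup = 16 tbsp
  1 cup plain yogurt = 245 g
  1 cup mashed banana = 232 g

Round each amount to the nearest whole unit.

plain yogurt: 56 g; cornstarch: 14 g; cream cheese: 57 g; mashed banana: 123 g; butter: 6 g; dried cranberries: 5 tbsp

Scaling factor: 5/30 = 1/6.
plain yogurt: (1 cup + 6 tbsp = 1.375 cup) × 1/6 × 245 g/cup ≈ 56 g
cornstarch: 3 oz × 1/6 × 28.35 g/oz ≈ 14 g
cream cheese: 0.75 lb × 1/6 × 16 oz/lb × 28.35 g/oz ≈ 57 g
mashed banana: (3 cup + 3 tbsp = 3.1875 cup) × 1/6 × 232 g/cup ≈ 123 g
butter: (2 tbsp + 2 tsp = 8/3 tbsp) × 1/6 ÷ 16 tbsp/cup × 227 g/cup ≈ 6 g
dried cranberries: 275 g × 1/6 ÷ 140 g/cup × 16 tbsp/cup ≈ 5 tbsp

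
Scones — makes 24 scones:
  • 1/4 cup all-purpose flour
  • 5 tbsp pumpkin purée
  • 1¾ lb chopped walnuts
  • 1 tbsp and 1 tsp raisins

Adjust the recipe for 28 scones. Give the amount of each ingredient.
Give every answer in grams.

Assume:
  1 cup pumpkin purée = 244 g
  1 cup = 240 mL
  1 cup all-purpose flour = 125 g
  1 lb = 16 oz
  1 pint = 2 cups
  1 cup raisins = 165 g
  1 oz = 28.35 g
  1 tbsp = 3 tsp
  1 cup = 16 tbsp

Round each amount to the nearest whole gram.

Scaling factor: 28/24 = 7/6.
all-purpose flour: 0.25 cup × 7/6 × 125 g/cup ≈ 36 g
pumpkin purée: 5 tbsp × 7/6 ÷ 16 tbsp/cup × 244 g/cup ≈ 89 g
chopped walnuts: 1.75 lb × 7/6 × 16 oz/lb × 28.35 g/oz ≈ 926 g
raisins: (1 tbsp + 1 tsp = 4/3 tbsp) × 7/6 ÷ 16 tbsp/cup × 165 g/cup ≈ 16 g

all-purpose flour: 36 g; pumpkin purée: 89 g; chopped walnuts: 926 g; raisins: 16 g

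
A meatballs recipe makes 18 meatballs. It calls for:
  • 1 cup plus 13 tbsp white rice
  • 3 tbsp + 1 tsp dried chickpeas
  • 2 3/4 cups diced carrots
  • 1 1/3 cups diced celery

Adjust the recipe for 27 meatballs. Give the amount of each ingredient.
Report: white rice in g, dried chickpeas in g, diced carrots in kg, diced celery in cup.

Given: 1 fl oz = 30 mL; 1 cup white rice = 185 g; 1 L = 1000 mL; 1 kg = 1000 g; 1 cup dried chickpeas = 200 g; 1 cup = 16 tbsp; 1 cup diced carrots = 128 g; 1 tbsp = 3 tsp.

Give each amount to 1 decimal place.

Scaling factor: 27/18 = 3/2 = 1.5.
white rice: (1 cup + 13 tbsp = 1.8125 cup) × 3/2 × 185 g/cup ≈ 503.0 g
dried chickpeas: (3 tbsp + 1 tsp = 10/3 tbsp) × 3/2 ÷ 16 tbsp/cup × 200 g/cup = 62.5 g
diced carrots: 2.75 cup × 3/2 × 128 g/cup ÷ 1000 g/kg ≈ 0.5 kg
diced celery: 4/3 cup × 3/2 = 2.0 cup

white rice: 503.0 g; dried chickpeas: 62.5 g; diced carrots: 0.5 kg; diced celery: 2.0 cup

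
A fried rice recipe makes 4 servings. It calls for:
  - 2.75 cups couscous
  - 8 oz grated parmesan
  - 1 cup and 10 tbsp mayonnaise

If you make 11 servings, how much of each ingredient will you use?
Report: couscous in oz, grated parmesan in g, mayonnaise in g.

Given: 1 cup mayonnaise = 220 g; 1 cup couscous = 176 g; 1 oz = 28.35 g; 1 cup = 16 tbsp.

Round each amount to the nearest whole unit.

couscous: 47 oz; grated parmesan: 624 g; mayonnaise: 983 g

Scaling factor: 11/4 = 2.75.
couscous: 2.75 cup × 11/4 × 176 g/cup ÷ 28.35 g/oz ≈ 47 oz
grated parmesan: 8 oz × 11/4 × 28.35 g/oz ≈ 624 g
mayonnaise: (1 cup + 10 tbsp = 1.625 cup) × 11/4 × 220 g/cup ≈ 983 g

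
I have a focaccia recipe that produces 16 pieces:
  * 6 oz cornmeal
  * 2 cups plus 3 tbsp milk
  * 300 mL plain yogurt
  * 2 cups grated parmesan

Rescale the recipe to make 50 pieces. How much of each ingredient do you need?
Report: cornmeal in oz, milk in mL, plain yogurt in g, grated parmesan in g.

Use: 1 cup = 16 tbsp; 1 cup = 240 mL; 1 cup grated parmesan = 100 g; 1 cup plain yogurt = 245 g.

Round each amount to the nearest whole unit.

Scaling factor: 50/16 = 25/8 = 3.125.
cornmeal: 6 oz × 25/8 ≈ 19 oz
milk: (2 cup + 3 tbsp = 2.1875 cup) × 25/8 × 240 mL/cup ≈ 1641 mL
plain yogurt: 300 mL × 25/8 ÷ 240 mL/cup × 245 g/cup ≈ 957 g
grated parmesan: 2 cup × 25/8 × 100 g/cup = 625 g

cornmeal: 19 oz; milk: 1641 mL; plain yogurt: 957 g; grated parmesan: 625 g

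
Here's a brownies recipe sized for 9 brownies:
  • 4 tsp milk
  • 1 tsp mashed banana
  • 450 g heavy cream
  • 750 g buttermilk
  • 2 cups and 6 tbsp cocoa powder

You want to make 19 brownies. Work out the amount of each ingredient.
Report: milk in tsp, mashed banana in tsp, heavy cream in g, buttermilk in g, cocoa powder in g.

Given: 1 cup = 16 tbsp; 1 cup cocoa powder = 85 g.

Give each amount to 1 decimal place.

milk: 8.4 tsp; mashed banana: 2.1 tsp; heavy cream: 950.0 g; buttermilk: 1583.3 g; cocoa powder: 426.2 g

Scaling factor: 19/9.
milk: 4 tsp × 19/9 ≈ 8.4 tsp
mashed banana: 1 tsp × 19/9 ≈ 2.1 tsp
heavy cream: 450 g × 19/9 = 950.0 g
buttermilk: 750 g × 19/9 ≈ 1583.3 g
cocoa powder: (2 cup + 6 tbsp = 2.375 cup) × 19/9 × 85 g/cup ≈ 426.2 g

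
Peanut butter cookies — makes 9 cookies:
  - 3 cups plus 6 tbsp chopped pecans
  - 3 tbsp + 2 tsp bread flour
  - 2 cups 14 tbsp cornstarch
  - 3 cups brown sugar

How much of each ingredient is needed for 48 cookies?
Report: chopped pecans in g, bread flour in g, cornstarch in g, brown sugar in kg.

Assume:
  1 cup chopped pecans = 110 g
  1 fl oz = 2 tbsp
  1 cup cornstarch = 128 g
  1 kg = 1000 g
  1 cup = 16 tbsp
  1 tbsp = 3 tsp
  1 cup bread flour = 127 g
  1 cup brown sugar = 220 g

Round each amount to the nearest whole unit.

Scaling factor: 48/9 = 16/3.
chopped pecans: (3 cup + 6 tbsp = 3.375 cup) × 16/3 × 110 g/cup = 1980 g
bread flour: (3 tbsp + 2 tsp = 11/3 tbsp) × 16/3 ÷ 16 tbsp/cup × 127 g/cup ≈ 155 g
cornstarch: (2 cup + 14 tbsp = 2.875 cup) × 16/3 × 128 g/cup ≈ 1963 g
brown sugar: 3 cup × 16/3 × 220 g/cup ÷ 1000 g/kg ≈ 4 kg

chopped pecans: 1980 g; bread flour: 155 g; cornstarch: 1963 g; brown sugar: 4 kg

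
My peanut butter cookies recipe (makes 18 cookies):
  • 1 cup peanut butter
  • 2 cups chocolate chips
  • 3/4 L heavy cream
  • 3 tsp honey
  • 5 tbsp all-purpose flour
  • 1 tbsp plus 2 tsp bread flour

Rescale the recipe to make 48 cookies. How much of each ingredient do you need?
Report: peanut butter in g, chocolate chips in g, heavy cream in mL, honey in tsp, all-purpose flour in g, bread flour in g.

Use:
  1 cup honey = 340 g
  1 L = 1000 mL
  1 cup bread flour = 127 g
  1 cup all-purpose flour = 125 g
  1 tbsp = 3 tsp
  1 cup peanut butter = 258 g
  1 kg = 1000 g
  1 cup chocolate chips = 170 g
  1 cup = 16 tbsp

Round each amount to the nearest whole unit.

peanut butter: 688 g; chocolate chips: 907 g; heavy cream: 2000 mL; honey: 8 tsp; all-purpose flour: 104 g; bread flour: 35 g

Scaling factor: 48/18 = 8/3.
peanut butter: 1 cup × 8/3 × 258 g/cup = 688 g
chocolate chips: 2 cup × 8/3 × 170 g/cup ≈ 907 g
heavy cream: 0.75 L × 8/3 × 1000 mL/L = 2000 mL
honey: 3 tsp × 8/3 = 8 tsp
all-purpose flour: 5 tbsp × 8/3 ÷ 16 tbsp/cup × 125 g/cup ≈ 104 g
bread flour: (1 tbsp + 2 tsp = 5/3 tbsp) × 8/3 ÷ 16 tbsp/cup × 127 g/cup ≈ 35 g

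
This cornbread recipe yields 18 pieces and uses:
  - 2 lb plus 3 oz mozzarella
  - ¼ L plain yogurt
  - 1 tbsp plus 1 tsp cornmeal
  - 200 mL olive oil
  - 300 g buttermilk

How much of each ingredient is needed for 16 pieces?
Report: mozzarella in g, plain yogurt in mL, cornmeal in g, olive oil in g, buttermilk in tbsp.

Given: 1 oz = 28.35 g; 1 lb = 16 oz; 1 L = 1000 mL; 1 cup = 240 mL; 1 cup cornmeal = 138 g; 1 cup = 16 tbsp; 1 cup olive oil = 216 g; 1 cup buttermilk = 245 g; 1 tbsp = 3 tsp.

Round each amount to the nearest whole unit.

Scaling factor: 16/18 = 8/9.
mozzarella: (2 lb + 3 oz = 2.1875 lb) × 8/9 × 16 oz/lb × 28.35 g/oz = 882 g
plain yogurt: 0.25 L × 8/9 × 1000 mL/L ≈ 222 mL
cornmeal: (1 tbsp + 1 tsp = 4/3 tbsp) × 8/9 ÷ 16 tbsp/cup × 138 g/cup ≈ 10 g
olive oil: 200 mL × 8/9 ÷ 240 mL/cup × 216 g/cup = 160 g
buttermilk: 300 g × 8/9 ÷ 245 g/cup × 16 tbsp/cup ≈ 17 tbsp

mozzarella: 882 g; plain yogurt: 222 mL; cornmeal: 10 g; olive oil: 160 g; buttermilk: 17 tbsp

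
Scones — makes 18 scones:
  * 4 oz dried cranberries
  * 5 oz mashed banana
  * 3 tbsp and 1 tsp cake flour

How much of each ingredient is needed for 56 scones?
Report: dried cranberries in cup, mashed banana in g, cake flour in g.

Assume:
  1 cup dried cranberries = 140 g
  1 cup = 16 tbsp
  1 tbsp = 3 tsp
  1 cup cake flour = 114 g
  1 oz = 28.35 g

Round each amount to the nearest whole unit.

Scaling factor: 56/18 = 28/9.
dried cranberries: 4 oz × 28/9 × 28.35 g/oz ÷ 140 g/cup ≈ 3 cup
mashed banana: 5 oz × 28/9 × 28.35 g/oz = 441 g
cake flour: (3 tbsp + 1 tsp = 10/3 tbsp) × 28/9 ÷ 16 tbsp/cup × 114 g/cup ≈ 74 g

dried cranberries: 3 cup; mashed banana: 441 g; cake flour: 74 g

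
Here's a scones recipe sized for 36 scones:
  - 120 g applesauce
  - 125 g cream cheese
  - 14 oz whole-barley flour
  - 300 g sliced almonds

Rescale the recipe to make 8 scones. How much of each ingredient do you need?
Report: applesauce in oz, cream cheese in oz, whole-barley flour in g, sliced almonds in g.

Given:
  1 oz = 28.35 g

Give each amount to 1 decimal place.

Scaling factor: 8/36 = 2/9.
applesauce: 120 g × 2/9 ÷ 28.35 g/oz ≈ 0.9 oz
cream cheese: 125 g × 2/9 ÷ 28.35 g/oz ≈ 1.0 oz
whole-barley flour: 14 oz × 2/9 × 28.35 g/oz = 88.2 g
sliced almonds: 300 g × 2/9 ≈ 66.7 g

applesauce: 0.9 oz; cream cheese: 1.0 oz; whole-barley flour: 88.2 g; sliced almonds: 66.7 g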